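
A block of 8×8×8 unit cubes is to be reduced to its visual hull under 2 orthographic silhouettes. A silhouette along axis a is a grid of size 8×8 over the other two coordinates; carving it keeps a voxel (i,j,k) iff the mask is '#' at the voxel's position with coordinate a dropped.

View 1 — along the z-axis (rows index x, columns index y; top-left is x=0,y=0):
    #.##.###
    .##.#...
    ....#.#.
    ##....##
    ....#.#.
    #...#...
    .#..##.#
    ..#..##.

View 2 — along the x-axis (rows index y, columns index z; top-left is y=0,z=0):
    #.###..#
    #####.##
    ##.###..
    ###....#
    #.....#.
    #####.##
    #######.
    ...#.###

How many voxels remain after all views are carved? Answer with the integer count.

remaining voxels: 133

initial block: 8^3 = 512
carve view 1 (along z, XY-mask fill 26/64): 208 voxels remain
carve view 2 (along x, YZ-mask fill 41/64): 133 voxels remain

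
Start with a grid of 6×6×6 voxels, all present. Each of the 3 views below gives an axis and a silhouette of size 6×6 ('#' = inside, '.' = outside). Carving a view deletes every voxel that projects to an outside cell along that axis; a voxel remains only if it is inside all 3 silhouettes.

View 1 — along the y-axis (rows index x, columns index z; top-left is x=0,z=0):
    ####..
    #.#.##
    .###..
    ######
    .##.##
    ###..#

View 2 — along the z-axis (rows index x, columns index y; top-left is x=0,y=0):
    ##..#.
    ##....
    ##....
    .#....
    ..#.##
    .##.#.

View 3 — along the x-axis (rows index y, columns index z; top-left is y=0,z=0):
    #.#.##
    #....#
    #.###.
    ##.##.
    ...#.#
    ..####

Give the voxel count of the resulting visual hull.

voxel count = 24

before carving: 216 voxels (6×6×6)
step 1: project along y, AND mask (25/36) → |grid| = 150
step 2: project along z, AND mask (14/36) → |grid| = 56
step 3: project along x, AND mask (20/36) → |grid| = 24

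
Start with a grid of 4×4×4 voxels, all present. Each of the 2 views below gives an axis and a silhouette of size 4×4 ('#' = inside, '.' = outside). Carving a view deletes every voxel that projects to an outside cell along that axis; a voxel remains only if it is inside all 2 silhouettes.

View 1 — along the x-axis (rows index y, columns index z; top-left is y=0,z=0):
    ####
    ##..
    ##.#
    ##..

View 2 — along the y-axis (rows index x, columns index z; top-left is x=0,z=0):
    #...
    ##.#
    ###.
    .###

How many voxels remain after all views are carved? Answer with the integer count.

30 voxels

initial block: 4^3 = 64
V1 x: intersect with YZ mask (11 set) -- 44 left
V2 y: intersect with XZ mask (10 set) -- 30 left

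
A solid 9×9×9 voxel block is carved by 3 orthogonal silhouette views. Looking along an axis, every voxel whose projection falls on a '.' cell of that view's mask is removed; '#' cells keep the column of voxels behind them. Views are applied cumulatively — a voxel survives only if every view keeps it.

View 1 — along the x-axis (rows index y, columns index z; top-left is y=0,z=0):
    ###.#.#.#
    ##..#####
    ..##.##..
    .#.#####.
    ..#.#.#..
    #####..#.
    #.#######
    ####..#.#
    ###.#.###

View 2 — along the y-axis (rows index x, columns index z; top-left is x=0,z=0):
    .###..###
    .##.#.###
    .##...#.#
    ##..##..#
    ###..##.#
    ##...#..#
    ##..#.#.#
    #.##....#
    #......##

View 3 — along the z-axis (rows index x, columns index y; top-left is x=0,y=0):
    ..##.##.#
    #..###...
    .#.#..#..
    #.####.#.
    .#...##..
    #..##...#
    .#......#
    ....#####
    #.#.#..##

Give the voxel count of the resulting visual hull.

full grid |V| = 729
after view 1 [x-axis, 53 of 81 cells solid] → remaining = 477
after view 2 [y-axis, 43 of 81 cells solid] → remaining = 256
after view 3 [z-axis, 37 of 81 cells solid] → remaining = 113

113 voxels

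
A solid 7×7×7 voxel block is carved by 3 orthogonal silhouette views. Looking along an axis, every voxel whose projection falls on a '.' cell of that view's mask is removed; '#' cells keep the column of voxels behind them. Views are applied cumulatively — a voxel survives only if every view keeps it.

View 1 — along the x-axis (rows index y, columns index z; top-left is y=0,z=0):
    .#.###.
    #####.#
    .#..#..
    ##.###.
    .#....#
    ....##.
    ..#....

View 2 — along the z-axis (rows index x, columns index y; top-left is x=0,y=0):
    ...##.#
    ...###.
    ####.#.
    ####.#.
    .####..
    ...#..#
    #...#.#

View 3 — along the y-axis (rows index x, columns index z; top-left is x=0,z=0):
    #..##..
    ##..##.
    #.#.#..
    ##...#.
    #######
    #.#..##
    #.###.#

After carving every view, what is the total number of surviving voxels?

remaining voxels: 49

initial block: 7^3 = 343
[1] x-view keeps 22 columns → grid now 154
[2] z-view keeps 25 columns → grid now 83
[3] y-view keeps 29 columns → grid now 49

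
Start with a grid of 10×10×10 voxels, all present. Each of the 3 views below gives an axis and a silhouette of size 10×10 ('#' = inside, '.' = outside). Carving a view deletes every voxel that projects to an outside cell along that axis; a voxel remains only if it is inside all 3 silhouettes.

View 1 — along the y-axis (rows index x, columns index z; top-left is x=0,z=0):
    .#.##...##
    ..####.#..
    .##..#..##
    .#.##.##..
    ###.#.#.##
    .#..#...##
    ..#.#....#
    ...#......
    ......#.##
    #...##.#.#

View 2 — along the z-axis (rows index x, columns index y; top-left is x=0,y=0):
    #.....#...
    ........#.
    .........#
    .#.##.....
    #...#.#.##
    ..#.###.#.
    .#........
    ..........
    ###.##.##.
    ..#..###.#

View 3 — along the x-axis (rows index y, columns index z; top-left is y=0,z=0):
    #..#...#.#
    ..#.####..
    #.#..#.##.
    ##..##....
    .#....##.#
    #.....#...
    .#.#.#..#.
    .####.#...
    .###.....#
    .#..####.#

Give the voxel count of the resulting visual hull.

initial block: 10^3 = 1000
step 1: project along y, AND mask (43/100) → |grid| = 430
step 2: project along z, AND mask (30/100) → |grid| = 139
step 3: project along x, AND mask (43/100) → |grid| = 59

59 voxels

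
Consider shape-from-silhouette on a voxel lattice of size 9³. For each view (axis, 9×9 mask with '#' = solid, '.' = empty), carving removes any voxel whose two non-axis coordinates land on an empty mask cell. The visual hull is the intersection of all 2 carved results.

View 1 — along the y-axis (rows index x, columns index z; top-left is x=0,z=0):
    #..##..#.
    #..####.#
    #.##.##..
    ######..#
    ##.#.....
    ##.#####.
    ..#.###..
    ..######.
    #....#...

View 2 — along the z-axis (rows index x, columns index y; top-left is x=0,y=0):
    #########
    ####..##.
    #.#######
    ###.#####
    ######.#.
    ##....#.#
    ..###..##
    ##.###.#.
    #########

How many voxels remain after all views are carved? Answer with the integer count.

full grid |V| = 729
carve view 1 (along y, XZ-mask fill 44/81): 396 voxels remain
carve view 2 (along z, XY-mask fill 62/81): 291 voxels remain

voxel count = 291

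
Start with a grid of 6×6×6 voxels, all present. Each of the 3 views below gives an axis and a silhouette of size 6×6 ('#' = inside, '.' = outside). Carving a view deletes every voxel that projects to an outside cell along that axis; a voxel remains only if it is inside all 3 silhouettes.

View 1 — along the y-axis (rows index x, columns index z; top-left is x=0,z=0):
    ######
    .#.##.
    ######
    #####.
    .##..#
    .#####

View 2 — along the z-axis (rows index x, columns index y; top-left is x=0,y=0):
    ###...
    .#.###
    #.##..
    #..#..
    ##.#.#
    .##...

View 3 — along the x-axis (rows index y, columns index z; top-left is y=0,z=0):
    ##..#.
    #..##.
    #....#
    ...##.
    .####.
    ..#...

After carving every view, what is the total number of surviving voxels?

|visual hull| = 32

full grid |V| = 216
step 1: project along y, AND mask (28/36) → |grid| = 168
step 2: project along z, AND mask (18/36) → |grid| = 80
step 3: project along x, AND mask (15/36) → |grid| = 32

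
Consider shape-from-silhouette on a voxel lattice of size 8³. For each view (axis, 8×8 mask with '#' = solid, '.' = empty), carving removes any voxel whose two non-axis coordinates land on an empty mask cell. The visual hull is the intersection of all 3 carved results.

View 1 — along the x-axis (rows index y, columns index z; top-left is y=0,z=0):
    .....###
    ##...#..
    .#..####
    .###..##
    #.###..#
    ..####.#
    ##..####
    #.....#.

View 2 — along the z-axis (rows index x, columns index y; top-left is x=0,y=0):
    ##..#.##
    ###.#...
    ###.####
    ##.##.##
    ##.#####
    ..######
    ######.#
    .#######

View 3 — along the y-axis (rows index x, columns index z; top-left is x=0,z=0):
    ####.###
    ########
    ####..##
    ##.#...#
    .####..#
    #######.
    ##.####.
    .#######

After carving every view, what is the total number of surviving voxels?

start: 8×8×8 = 512 voxels
  1. axis=0 (YZ plane), |mask|=34  ⇒  voxels=272
  2. axis=2 (XY plane), |mask|=49  ⇒  voxels=204
  3. axis=1 (XZ plane), |mask|=50  ⇒  voxels=153

voxel count = 153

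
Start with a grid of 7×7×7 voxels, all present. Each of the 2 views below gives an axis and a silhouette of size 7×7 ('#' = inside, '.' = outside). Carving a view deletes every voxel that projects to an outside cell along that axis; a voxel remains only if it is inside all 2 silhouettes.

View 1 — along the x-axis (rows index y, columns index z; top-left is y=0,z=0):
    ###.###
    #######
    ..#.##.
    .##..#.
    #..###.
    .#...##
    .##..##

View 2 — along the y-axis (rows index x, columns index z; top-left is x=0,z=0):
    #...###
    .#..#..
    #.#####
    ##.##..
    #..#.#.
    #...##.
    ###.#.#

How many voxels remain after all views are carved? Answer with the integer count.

|visual hull| = 113

initial block: 7^3 = 343
after view 1 [x-axis, 30 of 49 cells solid] → remaining = 210
after view 2 [y-axis, 27 of 49 cells solid] → remaining = 113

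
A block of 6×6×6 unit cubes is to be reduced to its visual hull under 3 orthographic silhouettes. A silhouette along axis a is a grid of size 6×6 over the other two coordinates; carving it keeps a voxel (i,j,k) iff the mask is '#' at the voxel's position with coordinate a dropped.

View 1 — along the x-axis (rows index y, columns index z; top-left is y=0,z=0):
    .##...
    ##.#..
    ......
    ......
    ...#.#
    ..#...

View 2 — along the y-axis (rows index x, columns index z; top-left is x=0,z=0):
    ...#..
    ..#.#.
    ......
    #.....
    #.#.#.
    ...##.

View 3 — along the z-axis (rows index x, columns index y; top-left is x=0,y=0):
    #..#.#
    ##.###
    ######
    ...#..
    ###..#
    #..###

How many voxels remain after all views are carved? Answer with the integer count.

full grid |V| = 216
  1. axis=0 (YZ plane), |mask|=8  ⇒  voxels=48
  2. axis=1 (XZ plane), |mask|=9  ⇒  voxels=10
  3. axis=2 (XY plane), |mask|=23  ⇒  voxels=6

voxel count = 6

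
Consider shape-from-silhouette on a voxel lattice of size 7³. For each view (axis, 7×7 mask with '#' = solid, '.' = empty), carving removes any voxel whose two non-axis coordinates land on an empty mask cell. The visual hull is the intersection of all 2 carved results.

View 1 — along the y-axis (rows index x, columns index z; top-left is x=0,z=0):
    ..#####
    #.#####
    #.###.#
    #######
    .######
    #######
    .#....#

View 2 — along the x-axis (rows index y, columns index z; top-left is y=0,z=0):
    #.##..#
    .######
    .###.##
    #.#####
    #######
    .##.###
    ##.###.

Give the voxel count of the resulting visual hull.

before carving: 343 voxels (7×7×7)
carve view 1 (along y, XZ-mask fill 38/49): 266 voxels remain
carve view 2 (along x, YZ-mask fill 38/49): 210 voxels remain

|visual hull| = 210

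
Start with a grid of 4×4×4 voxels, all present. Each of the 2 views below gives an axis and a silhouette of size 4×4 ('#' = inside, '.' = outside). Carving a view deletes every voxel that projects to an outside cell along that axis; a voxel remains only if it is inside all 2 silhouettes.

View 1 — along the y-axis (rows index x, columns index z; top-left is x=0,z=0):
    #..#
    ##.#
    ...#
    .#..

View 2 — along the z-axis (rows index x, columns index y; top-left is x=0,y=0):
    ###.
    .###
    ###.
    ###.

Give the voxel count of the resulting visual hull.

before carving: 64 voxels (4×4×4)
  1. axis=1 (XZ plane), |mask|=7  ⇒  voxels=28
  2. axis=2 (XY plane), |mask|=12  ⇒  voxels=21

|visual hull| = 21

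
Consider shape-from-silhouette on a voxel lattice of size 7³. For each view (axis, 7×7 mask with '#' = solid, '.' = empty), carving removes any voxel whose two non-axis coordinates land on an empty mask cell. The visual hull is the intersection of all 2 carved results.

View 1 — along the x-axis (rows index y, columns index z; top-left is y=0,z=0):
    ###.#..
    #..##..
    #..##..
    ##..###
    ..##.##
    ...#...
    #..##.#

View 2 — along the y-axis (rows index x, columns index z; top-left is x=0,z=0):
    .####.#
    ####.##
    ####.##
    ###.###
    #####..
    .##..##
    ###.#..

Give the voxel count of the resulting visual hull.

voxel count = 116

initial block: 7^3 = 343
[1] x-view keeps 24 columns → grid now 168
[2] y-view keeps 36 columns → grid now 116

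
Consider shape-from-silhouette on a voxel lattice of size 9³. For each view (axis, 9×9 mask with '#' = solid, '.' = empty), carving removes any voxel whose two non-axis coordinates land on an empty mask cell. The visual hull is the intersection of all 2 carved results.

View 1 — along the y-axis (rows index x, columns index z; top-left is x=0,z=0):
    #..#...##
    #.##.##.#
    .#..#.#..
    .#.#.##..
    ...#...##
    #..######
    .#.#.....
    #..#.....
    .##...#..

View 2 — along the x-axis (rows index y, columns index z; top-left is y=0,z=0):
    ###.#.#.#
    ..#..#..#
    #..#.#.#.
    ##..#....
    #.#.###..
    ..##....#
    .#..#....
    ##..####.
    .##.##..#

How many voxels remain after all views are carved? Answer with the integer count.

|visual hull| = 128

initial block: 9^3 = 729
step 1: project along y, AND mask (34/81) → |grid| = 306
step 2: project along x, AND mask (37/81) → |grid| = 128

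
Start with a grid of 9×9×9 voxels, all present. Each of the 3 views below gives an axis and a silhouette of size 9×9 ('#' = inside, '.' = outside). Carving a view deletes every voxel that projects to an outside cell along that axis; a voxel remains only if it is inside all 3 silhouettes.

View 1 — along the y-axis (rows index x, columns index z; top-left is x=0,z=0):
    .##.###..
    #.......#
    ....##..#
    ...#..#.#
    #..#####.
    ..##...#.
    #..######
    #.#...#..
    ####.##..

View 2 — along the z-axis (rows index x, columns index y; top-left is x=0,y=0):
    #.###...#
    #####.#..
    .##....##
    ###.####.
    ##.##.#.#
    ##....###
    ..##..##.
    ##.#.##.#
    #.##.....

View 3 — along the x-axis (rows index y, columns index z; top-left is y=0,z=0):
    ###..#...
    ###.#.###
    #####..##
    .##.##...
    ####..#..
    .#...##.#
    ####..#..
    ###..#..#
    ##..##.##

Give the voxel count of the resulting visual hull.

start: 9×9×9 = 729 voxels
V1 y: intersect with XZ mask (38 set) -- 342 left
V2 z: intersect with XY mask (46 set) -- 185 left
V3 x: intersect with YZ mask (47 set) -- 103 left

103 voxels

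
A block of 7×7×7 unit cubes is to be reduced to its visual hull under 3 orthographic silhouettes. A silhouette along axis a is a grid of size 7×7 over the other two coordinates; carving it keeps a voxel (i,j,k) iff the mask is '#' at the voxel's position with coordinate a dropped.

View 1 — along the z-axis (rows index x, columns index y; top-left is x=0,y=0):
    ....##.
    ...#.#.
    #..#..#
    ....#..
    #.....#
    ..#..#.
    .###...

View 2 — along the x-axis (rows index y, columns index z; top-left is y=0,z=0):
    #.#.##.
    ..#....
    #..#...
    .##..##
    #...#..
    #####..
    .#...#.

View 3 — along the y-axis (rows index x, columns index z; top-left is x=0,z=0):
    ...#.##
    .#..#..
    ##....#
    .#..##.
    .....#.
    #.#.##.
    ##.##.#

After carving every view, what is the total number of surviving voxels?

start: 7×7×7 = 343 voxels
V1 z: intersect with XY mask (15 set) -- 105 left
V2 x: intersect with YZ mask (20 set) -- 48 left
V3 y: intersect with XZ mask (21 set) -- 19 left

19 voxels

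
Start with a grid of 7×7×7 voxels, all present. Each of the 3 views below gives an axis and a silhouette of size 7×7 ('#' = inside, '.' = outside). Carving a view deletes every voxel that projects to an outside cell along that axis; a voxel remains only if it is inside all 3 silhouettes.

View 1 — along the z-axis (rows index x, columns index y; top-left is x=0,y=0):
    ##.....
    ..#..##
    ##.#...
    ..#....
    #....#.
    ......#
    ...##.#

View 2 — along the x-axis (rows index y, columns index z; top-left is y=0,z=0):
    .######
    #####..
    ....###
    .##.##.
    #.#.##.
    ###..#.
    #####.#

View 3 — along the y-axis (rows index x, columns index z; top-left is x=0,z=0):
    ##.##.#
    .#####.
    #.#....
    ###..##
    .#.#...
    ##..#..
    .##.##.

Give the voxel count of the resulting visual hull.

full grid |V| = 343
V1 z: intersect with XY mask (15 set) -- 105 left
V2 x: intersect with YZ mask (32 set) -- 72 left
V3 y: intersect with XZ mask (26 set) -- 39 left

voxel count = 39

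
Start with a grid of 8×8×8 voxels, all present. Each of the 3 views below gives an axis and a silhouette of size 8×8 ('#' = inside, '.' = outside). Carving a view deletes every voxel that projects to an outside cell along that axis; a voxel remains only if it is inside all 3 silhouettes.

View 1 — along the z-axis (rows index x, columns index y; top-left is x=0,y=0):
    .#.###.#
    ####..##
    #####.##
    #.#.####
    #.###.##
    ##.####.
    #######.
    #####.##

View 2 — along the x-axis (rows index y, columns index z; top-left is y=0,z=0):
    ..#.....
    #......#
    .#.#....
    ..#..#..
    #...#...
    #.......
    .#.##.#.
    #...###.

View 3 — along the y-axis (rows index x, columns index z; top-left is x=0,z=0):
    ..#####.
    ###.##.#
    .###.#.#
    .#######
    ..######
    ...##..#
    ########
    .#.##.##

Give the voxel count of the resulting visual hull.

|visual hull| = 76

before carving: 512 voxels (8×8×8)
after view 1 [z-axis, 50 of 64 cells solid] → remaining = 400
after view 2 [x-axis, 18 of 64 cells solid] → remaining = 115
after view 3 [y-axis, 45 of 64 cells solid] → remaining = 76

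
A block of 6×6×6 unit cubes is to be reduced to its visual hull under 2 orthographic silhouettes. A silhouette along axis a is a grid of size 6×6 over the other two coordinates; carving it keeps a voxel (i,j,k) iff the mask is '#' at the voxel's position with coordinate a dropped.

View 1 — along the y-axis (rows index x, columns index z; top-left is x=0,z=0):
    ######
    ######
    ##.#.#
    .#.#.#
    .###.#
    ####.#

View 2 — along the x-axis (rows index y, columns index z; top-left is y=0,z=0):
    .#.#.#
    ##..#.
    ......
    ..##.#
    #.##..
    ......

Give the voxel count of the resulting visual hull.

|visual hull| = 60

full grid |V| = 216
carve view 1 (along y, XZ-mask fill 28/36): 168 voxels remain
carve view 2 (along x, YZ-mask fill 12/36): 60 voxels remain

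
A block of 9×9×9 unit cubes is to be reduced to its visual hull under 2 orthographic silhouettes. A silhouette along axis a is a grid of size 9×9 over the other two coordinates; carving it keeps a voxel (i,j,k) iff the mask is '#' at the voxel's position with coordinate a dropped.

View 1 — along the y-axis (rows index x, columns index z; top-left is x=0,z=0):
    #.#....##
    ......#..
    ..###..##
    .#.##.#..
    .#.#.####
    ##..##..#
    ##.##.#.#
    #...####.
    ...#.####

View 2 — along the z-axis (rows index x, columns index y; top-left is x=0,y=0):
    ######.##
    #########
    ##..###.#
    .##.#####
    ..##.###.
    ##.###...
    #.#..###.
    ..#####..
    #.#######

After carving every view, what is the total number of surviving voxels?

initial block: 9^3 = 729
V1 y: intersect with XZ mask (41 set) -- 369 left
V2 z: intersect with XY mask (58 set) -- 249 left

249 voxels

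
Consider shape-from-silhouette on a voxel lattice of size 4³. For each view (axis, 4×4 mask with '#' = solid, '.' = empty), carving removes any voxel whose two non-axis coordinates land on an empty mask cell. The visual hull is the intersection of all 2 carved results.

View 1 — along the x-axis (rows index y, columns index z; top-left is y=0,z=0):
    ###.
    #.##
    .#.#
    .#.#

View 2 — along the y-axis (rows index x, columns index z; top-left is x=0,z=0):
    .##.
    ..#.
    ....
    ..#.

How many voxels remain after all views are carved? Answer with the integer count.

remaining voxels: 9

before carving: 64 voxels (4×4×4)
carve view 1 (along x, YZ-mask fill 10/16): 40 voxels remain
carve view 2 (along y, XZ-mask fill 4/16): 9 voxels remain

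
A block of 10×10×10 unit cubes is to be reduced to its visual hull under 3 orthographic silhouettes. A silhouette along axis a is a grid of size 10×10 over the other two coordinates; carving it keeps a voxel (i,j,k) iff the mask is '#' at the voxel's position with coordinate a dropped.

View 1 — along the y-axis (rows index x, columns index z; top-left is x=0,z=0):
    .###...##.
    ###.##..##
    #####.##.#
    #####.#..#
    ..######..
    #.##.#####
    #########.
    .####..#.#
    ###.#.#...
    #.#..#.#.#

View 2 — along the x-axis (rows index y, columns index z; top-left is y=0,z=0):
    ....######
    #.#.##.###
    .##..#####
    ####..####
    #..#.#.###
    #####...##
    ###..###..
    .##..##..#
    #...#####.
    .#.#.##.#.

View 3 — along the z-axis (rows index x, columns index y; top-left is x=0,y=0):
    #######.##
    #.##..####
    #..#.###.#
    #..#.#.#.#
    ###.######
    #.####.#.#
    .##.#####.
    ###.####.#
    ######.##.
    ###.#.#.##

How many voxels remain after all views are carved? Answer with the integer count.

|visual hull| = 291

start: 10×10×10 = 1000 voxels
[1] y-view keeps 66 columns → grid now 660
[2] x-view keeps 63 columns → grid now 405
[3] z-view keeps 73 columns → grid now 291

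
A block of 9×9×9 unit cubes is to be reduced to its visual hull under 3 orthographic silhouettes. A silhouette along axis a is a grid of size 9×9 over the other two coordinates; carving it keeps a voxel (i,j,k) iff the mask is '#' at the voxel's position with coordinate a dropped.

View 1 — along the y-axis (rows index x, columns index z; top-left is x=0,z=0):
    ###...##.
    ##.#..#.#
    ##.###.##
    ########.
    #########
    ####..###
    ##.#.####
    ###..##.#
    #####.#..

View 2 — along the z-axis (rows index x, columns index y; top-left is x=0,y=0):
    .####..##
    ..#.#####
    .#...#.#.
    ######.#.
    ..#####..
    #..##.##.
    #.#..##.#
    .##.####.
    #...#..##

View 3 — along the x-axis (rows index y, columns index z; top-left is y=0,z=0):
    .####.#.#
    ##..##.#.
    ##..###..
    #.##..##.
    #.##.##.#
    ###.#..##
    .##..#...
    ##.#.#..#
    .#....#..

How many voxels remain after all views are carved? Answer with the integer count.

start: 9×9×9 = 729 voxels
[1] y-view keeps 60 columns → grid now 540
[2] z-view keeps 47 columns → grid now 312
[3] x-view keeps 43 columns → grid now 182

voxel count = 182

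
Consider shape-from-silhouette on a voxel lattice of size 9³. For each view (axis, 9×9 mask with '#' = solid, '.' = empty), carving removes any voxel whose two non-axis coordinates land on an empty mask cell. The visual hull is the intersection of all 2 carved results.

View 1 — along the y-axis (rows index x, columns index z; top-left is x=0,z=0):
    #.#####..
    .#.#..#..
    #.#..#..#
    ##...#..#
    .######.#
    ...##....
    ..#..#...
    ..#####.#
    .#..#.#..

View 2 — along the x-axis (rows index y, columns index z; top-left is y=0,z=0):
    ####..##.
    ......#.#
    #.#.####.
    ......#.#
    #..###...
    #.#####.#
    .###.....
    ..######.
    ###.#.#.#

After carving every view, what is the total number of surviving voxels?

182 voxels

start: 9×9×9 = 729 voxels
step 1: project along y, AND mask (37/81) → |grid| = 333
step 2: project along x, AND mask (42/81) → |grid| = 182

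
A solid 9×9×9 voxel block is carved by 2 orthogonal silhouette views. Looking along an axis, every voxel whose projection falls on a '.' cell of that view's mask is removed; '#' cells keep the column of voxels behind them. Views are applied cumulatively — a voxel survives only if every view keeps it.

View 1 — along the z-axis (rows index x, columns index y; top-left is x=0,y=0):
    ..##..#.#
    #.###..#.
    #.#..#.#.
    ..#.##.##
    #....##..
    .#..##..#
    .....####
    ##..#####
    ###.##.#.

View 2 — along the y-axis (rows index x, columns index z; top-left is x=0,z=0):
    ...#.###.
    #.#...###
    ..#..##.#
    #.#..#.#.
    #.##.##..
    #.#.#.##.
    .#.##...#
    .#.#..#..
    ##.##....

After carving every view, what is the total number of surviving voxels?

start: 9×9×9 = 729 voxels
  1. axis=2 (XY plane), |mask|=42  ⇒  voxels=378
  2. axis=1 (XZ plane), |mask|=38  ⇒  voxels=173

173 voxels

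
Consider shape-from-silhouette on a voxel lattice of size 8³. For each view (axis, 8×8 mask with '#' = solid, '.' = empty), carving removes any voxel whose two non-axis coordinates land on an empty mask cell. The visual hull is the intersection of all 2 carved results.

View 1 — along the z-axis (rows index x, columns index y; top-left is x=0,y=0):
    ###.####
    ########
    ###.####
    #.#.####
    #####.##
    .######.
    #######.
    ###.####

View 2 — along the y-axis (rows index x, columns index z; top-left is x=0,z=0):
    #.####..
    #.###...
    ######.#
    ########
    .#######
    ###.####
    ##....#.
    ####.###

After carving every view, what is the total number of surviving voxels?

full grid |V| = 512
step 1: project along z, AND mask (55/64) → |grid| = 440
step 2: project along y, AND mask (48/64) → |grid| = 325

325 voxels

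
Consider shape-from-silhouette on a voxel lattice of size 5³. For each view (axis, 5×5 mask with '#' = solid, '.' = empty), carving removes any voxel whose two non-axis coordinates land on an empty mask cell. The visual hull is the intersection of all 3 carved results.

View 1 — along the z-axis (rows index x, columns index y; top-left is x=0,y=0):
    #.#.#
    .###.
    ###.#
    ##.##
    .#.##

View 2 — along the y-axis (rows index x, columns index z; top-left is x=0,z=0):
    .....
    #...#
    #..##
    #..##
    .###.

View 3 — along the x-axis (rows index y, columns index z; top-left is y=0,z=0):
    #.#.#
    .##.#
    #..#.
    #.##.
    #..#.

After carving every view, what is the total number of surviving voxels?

22 voxels

initial block: 5^3 = 125
[1] z-view keeps 17 columns → grid now 85
[2] y-view keeps 11 columns → grid now 39
[3] x-view keeps 13 columns → grid now 22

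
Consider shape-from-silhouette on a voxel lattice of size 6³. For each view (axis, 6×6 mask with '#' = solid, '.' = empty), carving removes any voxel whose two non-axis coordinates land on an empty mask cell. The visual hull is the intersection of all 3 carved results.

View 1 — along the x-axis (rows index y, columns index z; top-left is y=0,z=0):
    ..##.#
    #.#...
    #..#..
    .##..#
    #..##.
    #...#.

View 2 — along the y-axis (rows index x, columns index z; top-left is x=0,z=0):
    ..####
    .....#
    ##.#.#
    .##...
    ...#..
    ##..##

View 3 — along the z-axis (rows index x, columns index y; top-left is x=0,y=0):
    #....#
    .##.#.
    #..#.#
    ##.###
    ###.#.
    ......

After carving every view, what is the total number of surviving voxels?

full grid |V| = 216
[1] x-view keeps 15 columns → grid now 90
[2] y-view keeps 16 columns → grid now 38
[3] z-view keeps 17 columns → grid now 16

remaining voxels: 16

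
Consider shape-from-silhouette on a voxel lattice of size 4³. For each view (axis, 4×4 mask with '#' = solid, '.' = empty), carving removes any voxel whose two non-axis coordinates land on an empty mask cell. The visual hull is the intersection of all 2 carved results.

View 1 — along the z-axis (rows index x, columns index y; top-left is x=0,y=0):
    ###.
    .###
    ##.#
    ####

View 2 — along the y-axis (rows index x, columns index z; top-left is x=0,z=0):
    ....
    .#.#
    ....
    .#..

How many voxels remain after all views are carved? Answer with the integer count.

|visual hull| = 10

initial block: 4^3 = 64
step 1: project along z, AND mask (13/16) → |grid| = 52
step 2: project along y, AND mask (3/16) → |grid| = 10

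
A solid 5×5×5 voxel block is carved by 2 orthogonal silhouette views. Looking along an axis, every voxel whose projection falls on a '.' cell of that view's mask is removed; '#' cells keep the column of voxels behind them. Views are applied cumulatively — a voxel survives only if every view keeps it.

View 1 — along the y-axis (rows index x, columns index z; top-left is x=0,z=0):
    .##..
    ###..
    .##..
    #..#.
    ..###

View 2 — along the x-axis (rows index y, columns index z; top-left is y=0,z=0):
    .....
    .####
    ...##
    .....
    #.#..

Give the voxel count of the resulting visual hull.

remaining voxels: 19

before carving: 125 voxels (5×5×5)
  1. axis=1 (XZ plane), |mask|=12  ⇒  voxels=60
  2. axis=0 (YZ plane), |mask|=8  ⇒  voxels=19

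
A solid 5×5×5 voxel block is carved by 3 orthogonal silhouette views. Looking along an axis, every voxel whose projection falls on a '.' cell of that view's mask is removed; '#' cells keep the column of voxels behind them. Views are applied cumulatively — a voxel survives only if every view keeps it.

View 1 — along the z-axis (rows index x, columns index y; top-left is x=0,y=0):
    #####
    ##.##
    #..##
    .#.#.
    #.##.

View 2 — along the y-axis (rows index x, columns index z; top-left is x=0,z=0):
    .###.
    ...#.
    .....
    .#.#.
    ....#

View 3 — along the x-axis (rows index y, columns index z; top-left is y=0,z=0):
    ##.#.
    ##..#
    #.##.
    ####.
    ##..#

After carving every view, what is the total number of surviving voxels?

remaining voxels: 14

full grid |V| = 125
carve view 1 (along z, XY-mask fill 17/25): 85 voxels remain
carve view 2 (along y, XZ-mask fill 7/25): 26 voxels remain
carve view 3 (along x, YZ-mask fill 16/25): 14 voxels remain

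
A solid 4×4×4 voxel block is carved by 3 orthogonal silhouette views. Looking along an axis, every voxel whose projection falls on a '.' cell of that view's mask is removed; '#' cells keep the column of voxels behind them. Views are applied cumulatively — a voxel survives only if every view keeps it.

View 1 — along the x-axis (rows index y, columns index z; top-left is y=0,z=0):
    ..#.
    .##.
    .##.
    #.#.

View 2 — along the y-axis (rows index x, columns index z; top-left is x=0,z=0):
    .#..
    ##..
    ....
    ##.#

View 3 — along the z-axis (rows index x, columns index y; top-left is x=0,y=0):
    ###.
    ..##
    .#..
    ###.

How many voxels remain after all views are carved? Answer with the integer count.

6 voxels

before carving: 64 voxels (4×4×4)
  1. axis=0 (YZ plane), |mask|=7  ⇒  voxels=28
  2. axis=1 (XZ plane), |mask|=6  ⇒  voxels=8
  3. axis=2 (XY plane), |mask|=9  ⇒  voxels=6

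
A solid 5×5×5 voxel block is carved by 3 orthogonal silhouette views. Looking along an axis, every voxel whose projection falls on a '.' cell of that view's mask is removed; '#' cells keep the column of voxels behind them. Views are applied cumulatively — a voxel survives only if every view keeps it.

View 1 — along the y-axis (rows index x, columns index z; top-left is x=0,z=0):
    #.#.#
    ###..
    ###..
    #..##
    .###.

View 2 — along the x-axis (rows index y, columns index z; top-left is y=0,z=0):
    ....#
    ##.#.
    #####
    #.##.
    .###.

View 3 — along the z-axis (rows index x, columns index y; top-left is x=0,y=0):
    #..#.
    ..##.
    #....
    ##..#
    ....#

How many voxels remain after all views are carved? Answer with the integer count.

full grid |V| = 125
  1. axis=1 (XZ plane), |mask|=15  ⇒  voxels=75
  2. axis=0 (YZ plane), |mask|=15  ⇒  voxels=45
  3. axis=2 (XY plane), |mask|=9  ⇒  voxels=15

remaining voxels: 15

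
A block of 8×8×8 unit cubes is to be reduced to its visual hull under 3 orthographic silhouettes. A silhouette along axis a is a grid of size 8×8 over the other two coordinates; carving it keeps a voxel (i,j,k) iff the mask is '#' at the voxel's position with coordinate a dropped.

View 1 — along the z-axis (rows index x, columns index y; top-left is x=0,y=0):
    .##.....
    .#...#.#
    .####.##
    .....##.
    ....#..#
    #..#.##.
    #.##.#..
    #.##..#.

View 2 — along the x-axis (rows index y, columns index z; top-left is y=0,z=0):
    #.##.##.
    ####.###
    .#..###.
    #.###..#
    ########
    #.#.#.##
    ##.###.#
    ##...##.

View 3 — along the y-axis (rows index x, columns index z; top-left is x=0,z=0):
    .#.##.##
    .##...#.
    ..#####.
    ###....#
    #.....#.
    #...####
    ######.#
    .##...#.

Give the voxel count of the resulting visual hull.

voxel count = 80

start: 8×8×8 = 512 voxels
step 1: project along z, AND mask (27/64) → |grid| = 216
step 2: project along x, AND mask (44/64) → |grid| = 144
step 3: project along y, AND mask (34/64) → |grid| = 80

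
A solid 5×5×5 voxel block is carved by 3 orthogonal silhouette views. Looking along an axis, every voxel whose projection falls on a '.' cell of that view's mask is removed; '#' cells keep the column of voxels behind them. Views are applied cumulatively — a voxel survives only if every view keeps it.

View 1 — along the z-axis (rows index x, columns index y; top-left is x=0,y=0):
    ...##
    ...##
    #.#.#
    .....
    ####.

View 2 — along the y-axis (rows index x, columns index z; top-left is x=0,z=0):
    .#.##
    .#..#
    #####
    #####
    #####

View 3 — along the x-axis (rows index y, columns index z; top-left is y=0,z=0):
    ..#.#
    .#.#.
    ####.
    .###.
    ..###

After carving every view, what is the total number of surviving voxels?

before carving: 125 voxels (5×5×5)
after view 1 [z-axis, 11 of 25 cells solid] → remaining = 55
after view 2 [y-axis, 20 of 25 cells solid] → remaining = 45
after view 3 [x-axis, 14 of 25 cells solid] → remaining = 26

remaining voxels: 26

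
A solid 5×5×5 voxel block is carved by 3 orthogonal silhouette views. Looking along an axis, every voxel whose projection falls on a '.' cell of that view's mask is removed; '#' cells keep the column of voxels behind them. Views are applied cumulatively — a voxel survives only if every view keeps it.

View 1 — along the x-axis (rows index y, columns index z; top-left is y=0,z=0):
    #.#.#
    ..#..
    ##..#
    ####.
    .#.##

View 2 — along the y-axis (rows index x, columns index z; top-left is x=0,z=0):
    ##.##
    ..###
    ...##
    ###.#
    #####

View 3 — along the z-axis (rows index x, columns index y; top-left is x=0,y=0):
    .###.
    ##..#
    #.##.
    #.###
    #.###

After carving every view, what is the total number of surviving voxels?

remaining voxels: 38

full grid |V| = 125
V1 x: intersect with YZ mask (14 set) -- 70 left
V2 y: intersect with XZ mask (18 set) -- 50 left
V3 z: intersect with XY mask (17 set) -- 38 left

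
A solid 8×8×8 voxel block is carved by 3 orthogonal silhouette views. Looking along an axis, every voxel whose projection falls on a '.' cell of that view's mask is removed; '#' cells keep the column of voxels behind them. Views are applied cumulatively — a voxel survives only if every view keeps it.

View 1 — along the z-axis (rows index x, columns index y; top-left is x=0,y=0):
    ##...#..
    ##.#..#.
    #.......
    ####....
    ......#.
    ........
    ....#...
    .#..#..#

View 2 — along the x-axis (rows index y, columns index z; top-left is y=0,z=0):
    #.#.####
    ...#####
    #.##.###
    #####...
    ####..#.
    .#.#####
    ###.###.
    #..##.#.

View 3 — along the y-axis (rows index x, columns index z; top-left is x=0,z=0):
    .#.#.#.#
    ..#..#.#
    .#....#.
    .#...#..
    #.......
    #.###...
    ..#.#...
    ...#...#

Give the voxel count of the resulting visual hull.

28 voxels

initial block: 8^3 = 512
  1. axis=2 (XY plane), |mask|=17  ⇒  voxels=136
  2. axis=0 (YZ plane), |mask|=43  ⇒  voxels=92
  3. axis=1 (XZ plane), |mask|=20  ⇒  voxels=28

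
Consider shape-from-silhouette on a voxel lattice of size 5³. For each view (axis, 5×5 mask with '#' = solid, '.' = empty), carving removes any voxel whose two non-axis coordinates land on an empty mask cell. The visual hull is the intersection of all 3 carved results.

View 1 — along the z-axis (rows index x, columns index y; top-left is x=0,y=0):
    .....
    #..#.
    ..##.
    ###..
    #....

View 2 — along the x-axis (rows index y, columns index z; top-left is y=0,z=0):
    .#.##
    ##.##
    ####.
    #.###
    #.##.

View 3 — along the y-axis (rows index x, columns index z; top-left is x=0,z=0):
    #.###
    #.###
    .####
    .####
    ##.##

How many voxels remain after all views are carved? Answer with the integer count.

initial block: 5^3 = 125
V1 z: intersect with XY mask (8 set) -- 40 left
V2 x: intersect with YZ mask (18 set) -- 29 left
V3 y: intersect with XZ mask (20 set) -- 24 left

voxel count = 24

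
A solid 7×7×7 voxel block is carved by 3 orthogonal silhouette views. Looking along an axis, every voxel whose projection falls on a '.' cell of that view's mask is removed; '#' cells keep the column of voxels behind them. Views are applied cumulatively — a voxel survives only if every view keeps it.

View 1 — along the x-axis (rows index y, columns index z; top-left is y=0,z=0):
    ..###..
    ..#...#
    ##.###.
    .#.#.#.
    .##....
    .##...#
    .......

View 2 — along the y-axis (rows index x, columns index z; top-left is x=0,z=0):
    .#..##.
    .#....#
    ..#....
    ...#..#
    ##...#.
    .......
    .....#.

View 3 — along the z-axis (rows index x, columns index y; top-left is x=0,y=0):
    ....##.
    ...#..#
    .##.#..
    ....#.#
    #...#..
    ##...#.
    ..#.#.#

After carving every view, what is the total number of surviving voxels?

|visual hull| = 7

start: 7×7×7 = 343 voxels
after view 1 [x-axis, 18 of 49 cells solid] → remaining = 126
after view 2 [y-axis, 12 of 49 cells solid] → remaining = 32
after view 3 [z-axis, 17 of 49 cells solid] → remaining = 7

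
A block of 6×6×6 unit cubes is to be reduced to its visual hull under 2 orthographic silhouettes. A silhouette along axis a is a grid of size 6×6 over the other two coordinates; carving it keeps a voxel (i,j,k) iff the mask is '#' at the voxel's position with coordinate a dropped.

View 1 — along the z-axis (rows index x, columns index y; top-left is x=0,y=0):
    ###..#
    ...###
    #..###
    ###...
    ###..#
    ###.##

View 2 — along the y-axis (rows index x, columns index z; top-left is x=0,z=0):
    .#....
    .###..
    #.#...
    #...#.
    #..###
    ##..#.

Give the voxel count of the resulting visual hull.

58 voxels

initial block: 6^3 = 216
[1] z-view keeps 23 columns → grid now 138
[2] y-view keeps 15 columns → grid now 58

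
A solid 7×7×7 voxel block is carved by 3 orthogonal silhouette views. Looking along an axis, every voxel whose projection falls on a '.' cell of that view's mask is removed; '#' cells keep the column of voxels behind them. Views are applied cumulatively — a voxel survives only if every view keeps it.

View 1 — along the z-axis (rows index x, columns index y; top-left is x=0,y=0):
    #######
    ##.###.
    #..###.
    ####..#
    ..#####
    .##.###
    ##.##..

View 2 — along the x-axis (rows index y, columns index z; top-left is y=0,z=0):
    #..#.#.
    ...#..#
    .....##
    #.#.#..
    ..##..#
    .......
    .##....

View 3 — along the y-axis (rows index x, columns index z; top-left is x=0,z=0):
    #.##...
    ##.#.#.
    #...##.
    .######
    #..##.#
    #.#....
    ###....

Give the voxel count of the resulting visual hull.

voxel count = 39

before carving: 343 voxels (7×7×7)
[1] z-view keeps 35 columns → grid now 245
[2] x-view keeps 15 columns → grid now 77
[3] y-view keeps 25 columns → grid now 39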